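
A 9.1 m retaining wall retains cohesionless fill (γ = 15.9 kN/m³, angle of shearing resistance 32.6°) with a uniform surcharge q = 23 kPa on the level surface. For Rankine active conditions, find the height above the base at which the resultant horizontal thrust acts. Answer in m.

3.40 m

K_a = 0.2997.
Triangular part P₁ = ½K_aγH² = 197.3 at H/3 = 3.033 m; rectangular part P₂ = K_a q H = 62.74 at H/2 = 4.550 m.
ȳ = (P₁·3.033 + P₂·4.550)/(P₁+P₂) = 3.399 m.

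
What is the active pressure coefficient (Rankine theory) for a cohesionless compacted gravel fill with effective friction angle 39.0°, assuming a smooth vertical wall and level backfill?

K_a = (1 − sin φ)/(1 + sin φ) = (1 − sin 39.0°)/(1 + sin 39.0°) = 0.2275.

0.228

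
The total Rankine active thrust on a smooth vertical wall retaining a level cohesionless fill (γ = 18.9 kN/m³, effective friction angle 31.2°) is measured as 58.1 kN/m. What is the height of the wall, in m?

K_a = 0.3175. P_a = ½ K_a γ H² ⇒ H = √(2P_a/(K_a γ)).
H = √(2×58.1/(0.3175×18.9)) = 4.400 m.

4.40 m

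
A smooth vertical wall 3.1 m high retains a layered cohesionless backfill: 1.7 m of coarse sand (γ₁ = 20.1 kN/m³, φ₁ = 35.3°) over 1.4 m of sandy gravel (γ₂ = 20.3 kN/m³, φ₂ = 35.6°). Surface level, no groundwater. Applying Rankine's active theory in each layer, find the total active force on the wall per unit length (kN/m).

25.7 kN/m

K_a1 = tan²(45°−35.3°/2) = 0.2675; K_a2 = tan²(45°−35.6°/2) = 0.2641.
Layer 1: σ at base = K_a1 γ₁ h₁ = 9.142 kPa; P₁ = ½×9.142×1.7 = 7.771.
Layer 2: σ_v at top = γ₁h₁ = 34.17; σ_h top = K_a2×34.17 = 9.025; σ_h base = K_a2×(34.17+20.3×1.4) = 16.53.
P₂ = ½(9.025+16.53)×1.4 = 17.89. Total P_a = 7.771+17.89 = 25.66 kN/m.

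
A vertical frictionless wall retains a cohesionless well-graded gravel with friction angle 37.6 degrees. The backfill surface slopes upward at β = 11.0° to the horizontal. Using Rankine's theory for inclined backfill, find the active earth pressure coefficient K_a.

K_a = cos β · (cos β − √(cos²β − cos²φ)) / (cos β + √(cos²β − cos²φ)).
cos β = 0.9816, cos φ = 0.7923, √(cos²β − cos²φ) = 0.5795.
K_a = 0.9816 × (0.9816 − 0.5795)/(0.9816 + 0.5795) = 0.2528.

0.253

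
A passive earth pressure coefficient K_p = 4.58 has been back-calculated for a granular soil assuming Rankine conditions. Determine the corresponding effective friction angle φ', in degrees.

K_p = (1+sin φ)/(1−sin φ) ⇒ sin φ = (K_p − 1)/(K_p + 1) = 0.6416.
φ = arcsin(0.6416) = 39.91°.

39.9°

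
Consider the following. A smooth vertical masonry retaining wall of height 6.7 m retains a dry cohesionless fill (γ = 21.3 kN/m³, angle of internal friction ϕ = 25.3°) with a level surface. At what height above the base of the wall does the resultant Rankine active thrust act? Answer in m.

K_a = 0.4012.
The pressure distribution is triangular, so the resultant acts at H/3 above the base = 6.7/3 = 2.233 m.

2.23 m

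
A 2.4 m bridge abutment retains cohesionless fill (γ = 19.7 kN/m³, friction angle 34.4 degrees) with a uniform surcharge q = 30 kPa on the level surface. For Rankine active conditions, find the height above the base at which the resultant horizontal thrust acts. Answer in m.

1.02 m

K_a = 0.2780.
Triangular part P₁ = ½K_aγH² = 15.77 at H/3 = 0.8000 m; rectangular part P₂ = K_a q H = 20.01 at H/2 = 1.200 m.
ȳ = (P₁·0.8000 + P₂·1.200)/(P₁+P₂) = 1.024 m.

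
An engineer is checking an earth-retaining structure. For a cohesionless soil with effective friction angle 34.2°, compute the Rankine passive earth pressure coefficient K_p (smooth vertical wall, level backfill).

3.57

K_p = (1 + sin φ)/(1 − sin φ) = tan²(45° + 34.2°/2) = 3.567.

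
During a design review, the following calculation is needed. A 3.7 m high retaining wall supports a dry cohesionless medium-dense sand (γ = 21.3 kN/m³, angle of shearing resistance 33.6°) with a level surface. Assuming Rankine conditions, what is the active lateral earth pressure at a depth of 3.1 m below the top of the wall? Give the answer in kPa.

19.0 kPa

K_a = (1 − sin φ)/(1 + sin φ) = 0.2875.
σ_h = K_a γ z = 0.2875 × 21.3 × 3.1 = 18.98 kPa.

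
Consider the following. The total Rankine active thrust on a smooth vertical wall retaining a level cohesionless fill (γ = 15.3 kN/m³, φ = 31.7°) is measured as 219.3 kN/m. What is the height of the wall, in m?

K_a = 0.3111. P_a = ½ K_a γ H² ⇒ H = √(2P_a/(K_a γ)).
H = √(2×219.3/(0.3111×15.3)) = 9.600 m.

9.60 m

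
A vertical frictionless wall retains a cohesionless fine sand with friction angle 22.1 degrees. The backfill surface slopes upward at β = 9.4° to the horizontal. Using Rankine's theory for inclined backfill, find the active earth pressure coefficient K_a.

0.482

K_a = cos β · (cos β − √(cos²β − cos²φ)) / (cos β + √(cos²β − cos²φ)).
cos β = 0.9866, cos φ = 0.9265, √(cos²β − cos²φ) = 0.3389.
K_a = 0.9866 × (0.9866 − 0.3389)/(0.9866 + 0.3389) = 0.4820.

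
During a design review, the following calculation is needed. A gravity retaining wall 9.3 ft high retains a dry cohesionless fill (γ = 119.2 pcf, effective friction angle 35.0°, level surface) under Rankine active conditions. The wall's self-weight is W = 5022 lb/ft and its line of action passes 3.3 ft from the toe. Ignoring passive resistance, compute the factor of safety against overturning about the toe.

3.83

K_a = tan²(45° − 35.0°/2) = 0.2710.
P_a = ½K_aγH² = 0.5×0.2710×119.2×9.3² = 1397 lb/ft, acting at H/3 = 3.100 ft above the base.
Overturning moment M_o = P_a × H/3 = 1397 × 3.100 = 4330.
Resisting moment M_r = W × 3.3 = 5022 × 3.3 = 16570.
FS_overturning = M_r/M_o = 16570/4330 = 3.827.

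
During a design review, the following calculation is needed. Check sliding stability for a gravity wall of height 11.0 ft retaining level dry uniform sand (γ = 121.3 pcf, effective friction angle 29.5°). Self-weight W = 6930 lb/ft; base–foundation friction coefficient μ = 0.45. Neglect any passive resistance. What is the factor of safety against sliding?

1.25

K_a = tan²(45° − 29.5°/2) = 0.3401.
P_a = ½K_aγH² = 0.5×0.3401×121.3×11.0² = 2496 lb/ft, acting at H/3 = 3.667 ft above the base.
FS_sliding = μW / P_a = 0.45×6930 / 2496 = 1.249.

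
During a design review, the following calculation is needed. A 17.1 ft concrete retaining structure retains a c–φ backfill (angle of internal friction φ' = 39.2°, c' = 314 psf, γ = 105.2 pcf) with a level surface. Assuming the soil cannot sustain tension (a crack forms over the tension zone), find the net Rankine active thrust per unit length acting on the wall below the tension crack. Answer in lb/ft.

243 lb/ft

K_a = 0.2255; √K_a = 0.4748.
Tension-crack depth z_c = 2c/(γ√K_a) = 2×314/(105.2×0.4748) = 12.57 ft.
σ_a at base = K_a γ H − 2c√K_a = 0.2255×105.2×17.1 − 2×314×0.4748 = 107.4 psf.
P_a = ½ × 107.4 × (H − z_c) = 0.5×107.4×4.528 = 243.2 lb/ft.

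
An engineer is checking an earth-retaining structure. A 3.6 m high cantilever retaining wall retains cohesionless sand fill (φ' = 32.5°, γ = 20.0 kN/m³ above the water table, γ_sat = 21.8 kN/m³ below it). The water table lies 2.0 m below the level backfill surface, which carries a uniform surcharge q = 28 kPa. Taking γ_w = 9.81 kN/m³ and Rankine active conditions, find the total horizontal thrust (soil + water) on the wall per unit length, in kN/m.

78.8 kN/m

K_a = tan²(45° − φ/2) = 0.3010.
γ' = 21.8 − 9.81 = 11.99 kN/m³. h₂ = H − d_w = 1.6 m.
σ'_h: at surface K_a·q = 8.428; at WT K_a(q+γd_w) = 20.47; at base K_a(q+γd_w+γ'h₂) = 26.24 kPa.
P₁ = ½(8.428+20.47)×2.0 = 28.89; P₂ = ½(20.47+26.24)×1.6 = 37.37; P_w = ½γ_w h₂² = 12.56.
Total = 28.89+37.37+12.56 = 78.82 kN/m.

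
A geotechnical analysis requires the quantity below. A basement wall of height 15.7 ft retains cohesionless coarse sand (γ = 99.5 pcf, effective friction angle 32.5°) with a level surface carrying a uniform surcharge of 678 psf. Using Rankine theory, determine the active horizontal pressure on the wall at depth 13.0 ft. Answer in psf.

593 psf

K_a = (1 − sin φ)/(1 + sin φ) = 0.3010.
σ_v = γz + q = 99.5 × 13.0 + 678 = 1972 psf.
σ_h = K_a σ_v = 0.3010 × 1972 = 593.4 psf.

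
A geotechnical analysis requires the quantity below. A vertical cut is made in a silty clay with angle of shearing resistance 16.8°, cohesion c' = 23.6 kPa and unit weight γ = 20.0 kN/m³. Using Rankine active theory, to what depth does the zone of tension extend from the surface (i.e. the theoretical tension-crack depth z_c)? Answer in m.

K_a = tan²(45° − 16.8°/2) = 0.5516; √K_a = 0.7427.
The active pressure is zero where K_a γ z = 2c√K_a, so z_c = 2c/(γ√K_a) = 2×23.6/(20.0×0.7427) = 3.178 m.

3.18 m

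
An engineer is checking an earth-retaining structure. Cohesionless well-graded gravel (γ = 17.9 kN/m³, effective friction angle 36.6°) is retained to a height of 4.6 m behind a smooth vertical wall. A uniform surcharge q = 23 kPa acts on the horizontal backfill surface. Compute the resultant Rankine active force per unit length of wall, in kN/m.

K_a = tan²(45° − φ/2) = 0.2530.
Soil triangle: ½ K_a γ H² = 0.5×0.2530×17.9×4.6² = 47.91 kN/m.
Surcharge rectangle: K_a q H = 0.2530×23×4.6 = 26.76 kN/m.
Total = 47.91 + 26.76 = 74.67 kN/m.

74.7 kN/m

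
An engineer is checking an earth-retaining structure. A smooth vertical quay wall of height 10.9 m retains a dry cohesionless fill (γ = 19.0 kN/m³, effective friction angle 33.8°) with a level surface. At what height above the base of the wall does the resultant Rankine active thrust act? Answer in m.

K_a = 0.2851.
The pressure distribution is triangular, so the resultant acts at H/3 above the base = 10.9/3 = 3.633 m.

3.63 m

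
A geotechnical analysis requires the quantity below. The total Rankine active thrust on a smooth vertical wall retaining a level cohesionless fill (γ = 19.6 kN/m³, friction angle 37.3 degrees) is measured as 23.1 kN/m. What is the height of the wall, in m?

3.10 m

K_a = 0.2453. P_a = ½ K_a γ H² ⇒ H = √(2P_a/(K_a γ)).
H = √(2×23.1/(0.2453×19.6)) = 3.100 m.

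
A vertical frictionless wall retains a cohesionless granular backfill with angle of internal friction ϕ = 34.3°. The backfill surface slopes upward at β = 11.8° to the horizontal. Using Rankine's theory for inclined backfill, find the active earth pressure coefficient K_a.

0.295

K_a = cos β · (cos β − √(cos²β − cos²φ)) / (cos β + √(cos²β − cos²φ)).
cos β = 0.9789, cos φ = 0.8261, √(cos²β − cos²φ) = 0.5251.
K_a = 0.9789 × (0.9789 − 0.5251)/(0.9789 + 0.5251) = 0.2953.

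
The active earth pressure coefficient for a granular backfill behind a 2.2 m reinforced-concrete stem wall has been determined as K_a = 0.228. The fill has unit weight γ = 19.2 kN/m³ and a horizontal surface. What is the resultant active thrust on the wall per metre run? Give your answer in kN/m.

10.6 kN/m

P = ½ K_a γ H² = 0.5 × 0.228 × 19.2 × 2.2² = 10.59 kN/m.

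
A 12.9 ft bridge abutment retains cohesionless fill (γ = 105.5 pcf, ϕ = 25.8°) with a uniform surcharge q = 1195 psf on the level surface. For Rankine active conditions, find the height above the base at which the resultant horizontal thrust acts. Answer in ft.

K_a = 0.3935.
Triangular part P₁ = ½K_aγH² = 3454 at H/3 = 4.300 ft; rectangular part P₂ = K_a q H = 6066 at H/2 = 6.450 ft.
ȳ = (P₁·4.300 + P₂·6.450)/(P₁+P₂) = 5.670 ft.

5.67 ft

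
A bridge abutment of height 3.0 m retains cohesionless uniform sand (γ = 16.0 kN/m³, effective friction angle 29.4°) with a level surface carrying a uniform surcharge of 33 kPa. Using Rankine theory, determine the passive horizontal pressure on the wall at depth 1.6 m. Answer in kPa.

172 kPa

K_p = (1 + sin φ)/(1 − sin φ) = 2.929.
σ_v = γz + q = 16.0 × 1.6 + 33 = 58.60 kPa.
σ_h = K_p σ_v = 2.929 × 58.60 = 171.6 kPa.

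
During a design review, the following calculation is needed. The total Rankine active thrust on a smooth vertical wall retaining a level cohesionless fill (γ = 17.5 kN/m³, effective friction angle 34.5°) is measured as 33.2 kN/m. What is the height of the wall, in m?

K_a = 0.2768. P_a = ½ K_a γ H² ⇒ H = √(2P_a/(K_a γ)).
H = √(2×33.2/(0.2768×17.5)) = 3.702 m.

3.70 m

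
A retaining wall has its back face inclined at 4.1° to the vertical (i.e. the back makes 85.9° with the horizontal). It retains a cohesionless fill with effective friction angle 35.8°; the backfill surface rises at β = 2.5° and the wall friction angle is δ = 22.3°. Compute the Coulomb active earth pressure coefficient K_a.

K_a = sin²(α+φ) / [sin²α · sin(α−δ) · (1 + √{sin(φ+δ)sin(φ−β) / (sin(α−δ)sin(α+β))})²].
With α = 85.9°, φ = 35.8°, δ = 22.3°, β = 2.5°: K_a = 0.2741.

0.274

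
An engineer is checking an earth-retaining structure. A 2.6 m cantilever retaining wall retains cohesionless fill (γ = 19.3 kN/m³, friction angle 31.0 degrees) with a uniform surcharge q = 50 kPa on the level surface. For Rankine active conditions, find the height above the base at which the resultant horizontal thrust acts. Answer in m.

1.16 m

K_a = 0.3201.
Triangular part P₁ = ½K_aγH² = 20.88 at H/3 = 0.8667 m; rectangular part P₂ = K_a q H = 41.61 at H/2 = 1.300 m.
ȳ = (P₁·0.8667 + P₂·1.300)/(P₁+P₂) = 1.155 m.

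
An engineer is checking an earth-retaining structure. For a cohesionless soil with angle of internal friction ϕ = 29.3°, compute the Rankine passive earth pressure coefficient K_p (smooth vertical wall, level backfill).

2.92

K_p = (1 + sin φ)/(1 − sin φ) = tan²(45° + 29.3°/2) = 2.917.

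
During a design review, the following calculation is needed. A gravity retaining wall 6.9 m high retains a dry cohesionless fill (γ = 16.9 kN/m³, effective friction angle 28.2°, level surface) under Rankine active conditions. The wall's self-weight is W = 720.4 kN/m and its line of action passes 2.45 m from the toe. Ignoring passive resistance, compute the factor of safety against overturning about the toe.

K_a = tan²(45° − 28.2°/2) = 0.3582.
P_a = ½K_aγH² = 0.5×0.3582×16.9×6.9² = 144.1 kN/m, acting at H/3 = 2.300 m above the base.
Overturning moment M_o = P_a × H/3 = 144.1 × 2.300 = 331.4.
Resisting moment M_r = W × 2.45 = 720.4 × 2.45 = 1765.
FS_overturning = M_r/M_o = 1765/331.4 = 5.325.

5.33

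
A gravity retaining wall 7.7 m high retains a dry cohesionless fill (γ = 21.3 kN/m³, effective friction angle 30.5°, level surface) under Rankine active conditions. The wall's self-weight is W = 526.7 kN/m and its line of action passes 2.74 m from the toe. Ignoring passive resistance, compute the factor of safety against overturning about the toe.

2.73

K_a = tan²(45° − 30.5°/2) = 0.3267.
P_a = ½K_aγH² = 0.5×0.3267×21.3×7.7² = 206.3 kN/m, acting at H/3 = 2.567 m above the base.
Overturning moment M_o = P_a × H/3 = 206.3 × 2.567 = 529.4.
Resisting moment M_r = W × 2.74 = 526.7 × 2.74 = 1443.
FS_overturning = M_r/M_o = 1443/529.4 = 2.726.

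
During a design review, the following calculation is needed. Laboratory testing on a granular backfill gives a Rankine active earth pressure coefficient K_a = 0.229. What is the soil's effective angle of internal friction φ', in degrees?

K_a = tan²(45° − φ/2) ⇒ 45° − φ/2 = arctan(√0.229) = 25.57°.
φ = 2(45° − 25.57°) = 38.85°.

38.9°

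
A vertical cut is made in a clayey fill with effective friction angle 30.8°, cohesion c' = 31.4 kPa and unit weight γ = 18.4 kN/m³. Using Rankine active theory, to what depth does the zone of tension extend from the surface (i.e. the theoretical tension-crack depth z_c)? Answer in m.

K_a = tan²(45° − 30.8°/2) = 0.3227; √K_a = 0.5681.
The active pressure is zero where K_a γ z = 2c√K_a, so z_c = 2c/(γ√K_a) = 2×31.4/(18.4×0.5681) = 6.008 m.

6.01 m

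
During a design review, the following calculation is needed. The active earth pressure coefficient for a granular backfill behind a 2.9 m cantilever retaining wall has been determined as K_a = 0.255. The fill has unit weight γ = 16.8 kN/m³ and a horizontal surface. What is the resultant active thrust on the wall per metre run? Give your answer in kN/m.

P = ½ K_a γ H² = 0.5 × 0.255 × 16.8 × 2.9² = 18.01 kN/m.

18.0 kN/m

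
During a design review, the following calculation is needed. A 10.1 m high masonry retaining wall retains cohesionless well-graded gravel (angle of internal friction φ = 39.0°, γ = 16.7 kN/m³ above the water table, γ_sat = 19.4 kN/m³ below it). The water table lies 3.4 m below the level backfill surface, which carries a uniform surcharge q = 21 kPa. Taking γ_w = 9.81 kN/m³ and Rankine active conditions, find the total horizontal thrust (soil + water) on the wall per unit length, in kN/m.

426 kN/m

K_a = tan²(45° − φ/2) = 0.2275.
γ' = 19.4 − 9.81 = 9.590 kN/m³. h₂ = H − d_w = 6.7 m.
σ'_h: at surface K_a·q = 4.778; at WT K_a(q+γd_w) = 17.70; at base K_a(q+γd_w+γ'h₂) = 32.31 kPa.
P₁ = ½(4.778+17.70)×3.4 = 38.20; P₂ = ½(17.70+32.31)×6.7 = 167.5; P_w = ½γ_w h₂² = 220.2.
Total = 38.20+167.5+220.2 = 425.9 kN/m.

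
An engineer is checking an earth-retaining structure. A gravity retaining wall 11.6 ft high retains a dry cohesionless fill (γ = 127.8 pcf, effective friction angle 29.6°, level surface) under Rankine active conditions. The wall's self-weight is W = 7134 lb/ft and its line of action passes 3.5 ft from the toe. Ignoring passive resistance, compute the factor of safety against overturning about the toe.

K_a = tan²(45° − 29.6°/2) = 0.3387.
P_a = ½K_aγH² = 0.5×0.3387×127.8×11.6² = 2913 lb/ft, acting at H/3 = 3.867 ft above the base.
Overturning moment M_o = P_a × H/3 = 2913 × 3.867 = 11260.
Resisting moment M_r = W × 3.5 = 7134 × 3.5 = 24970.
FS_overturning = M_r/M_o = 24970/11260 = 2.217.

2.22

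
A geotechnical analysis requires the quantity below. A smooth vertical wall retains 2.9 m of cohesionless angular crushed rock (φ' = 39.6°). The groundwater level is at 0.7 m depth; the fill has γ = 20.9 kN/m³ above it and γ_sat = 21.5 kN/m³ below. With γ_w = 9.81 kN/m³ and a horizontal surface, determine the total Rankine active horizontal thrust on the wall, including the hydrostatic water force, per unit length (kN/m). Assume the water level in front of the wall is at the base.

K_a = tan²(45° − φ/2) = 0.2214.
γ' = 21.5 − 9.81 = 11.69 kN/m³. Depth below WT = 2.2 m.
σ'_h at WT = K_a γ d_w = 3.240 kPa; at base = 3.240 + K_a γ' × 2.2 = 8.934 kPa.
P₁ (0–0.7 m) = ½×3.240×0.7 = 1.134. P₂ (0.7–2.9 m) = ½(3.240+8.934)×2.2 = 13.39.
P_w = ½ γ_w h₂² = 0.5×9.81×2.2² = 23.74. Total = 1.134+13.39+23.74 = 38.27 kN/m.

38.3 kN/m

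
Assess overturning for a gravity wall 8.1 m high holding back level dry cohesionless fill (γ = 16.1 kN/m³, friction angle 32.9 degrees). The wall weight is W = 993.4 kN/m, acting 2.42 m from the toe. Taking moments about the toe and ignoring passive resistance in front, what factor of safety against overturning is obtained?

K_a = tan²(45° − 32.9°/2) = 0.2960.
P_a = ½K_aγH² = 0.5×0.2960×16.1×8.1² = 156.4 kN/m, acting at H/3 = 2.700 m above the base.
Overturning moment M_o = P_a × H/3 = 156.4 × 2.700 = 422.1.
Resisting moment M_r = W × 2.42 = 993.4 × 2.42 = 2404.
FS_overturning = M_r/M_o = 2404/422.1 = 5.695.

5.69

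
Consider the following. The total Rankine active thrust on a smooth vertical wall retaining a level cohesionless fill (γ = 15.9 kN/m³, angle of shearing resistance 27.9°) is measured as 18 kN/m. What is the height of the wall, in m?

K_a = 0.3625. P_a = ½ K_a γ H² ⇒ H = √(2P_a/(K_a γ)).
H = √(2×18/(0.3625×15.9)) = 2.499 m.

2.50 m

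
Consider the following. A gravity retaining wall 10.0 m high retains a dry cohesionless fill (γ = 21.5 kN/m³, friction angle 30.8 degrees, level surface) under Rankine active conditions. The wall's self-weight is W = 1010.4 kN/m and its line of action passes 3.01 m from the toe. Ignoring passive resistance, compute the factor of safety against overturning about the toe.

K_a = tan²(45° − 30.8°/2) = 0.3227.
P_a = ½K_aγH² = 0.5×0.3227×21.5×10.0² = 346.9 kN/m, acting at H/3 = 3.333 m above the base.
Overturning moment M_o = P_a × H/3 = 346.9 × 3.333 = 1156.
Resisting moment M_r = W × 3.01 = 1010.4 × 3.01 = 3041.
FS_overturning = M_r/M_o = 3041/1156 = 2.630.

2.63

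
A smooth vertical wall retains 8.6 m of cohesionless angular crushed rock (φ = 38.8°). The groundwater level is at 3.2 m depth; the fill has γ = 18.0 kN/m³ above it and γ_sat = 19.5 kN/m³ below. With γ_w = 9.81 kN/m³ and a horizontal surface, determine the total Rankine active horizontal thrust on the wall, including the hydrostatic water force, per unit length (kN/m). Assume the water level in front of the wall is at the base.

K_a = tan²(45° − φ/2) = 0.2296.
γ' = 19.5 − 9.81 = 9.690 kN/m³. Depth below WT = 5.4 m.
σ'_h at WT = K_a γ d_w = 13.22 kPa; at base = 13.22 + K_a γ' × 5.4 = 25.23 kPa.
P₁ (0–3.2 m) = ½×13.22×3.2 = 21.16. P₂ (3.2–8.6 m) = ½(13.22+25.23)×5.4 = 103.8.
P_w = ½ γ_w h₂² = 0.5×9.81×5.4² = 143.0. Total = 21.16+103.8+143.0 = 268.0 kN/m.

268 kN/m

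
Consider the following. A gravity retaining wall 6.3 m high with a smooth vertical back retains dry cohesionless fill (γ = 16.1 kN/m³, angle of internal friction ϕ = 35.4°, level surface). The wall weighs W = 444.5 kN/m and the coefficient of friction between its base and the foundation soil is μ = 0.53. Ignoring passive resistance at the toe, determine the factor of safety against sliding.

K_a = tan²(45° − 35.4°/2) = 0.2664.
P_a = ½K_aγH² = 0.5×0.2664×16.1×6.3² = 85.12 kN/m, acting at H/3 = 2.100 m above the base.
FS_sliding = μW / P_a = 0.53×444.5 / 85.12 = 2.768.

2.77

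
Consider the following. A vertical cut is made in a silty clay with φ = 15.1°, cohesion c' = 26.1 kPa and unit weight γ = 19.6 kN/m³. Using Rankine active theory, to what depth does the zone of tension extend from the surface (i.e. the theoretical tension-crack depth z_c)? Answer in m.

K_a = tan²(45° − 15.1°/2) = 0.5867; √K_a = 0.7659.
The active pressure is zero where K_a γ z = 2c√K_a, so z_c = 2c/(γ√K_a) = 2×26.1/(19.6×0.7659) = 3.477 m.

3.48 m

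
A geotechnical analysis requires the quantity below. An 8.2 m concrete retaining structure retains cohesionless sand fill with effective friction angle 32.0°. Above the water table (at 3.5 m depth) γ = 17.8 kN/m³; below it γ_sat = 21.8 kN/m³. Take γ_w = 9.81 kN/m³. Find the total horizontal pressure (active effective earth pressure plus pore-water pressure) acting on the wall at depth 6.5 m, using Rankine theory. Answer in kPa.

59.6 kPa

K_a = (1 − sin φ)/(1 + sin φ) = 0.3073.
γ' = 21.8 − 9.81 = 11.99 kN/m³.
Effective vertical stress at 6.5 m: σ'_v = 17.8×3.5 + 11.99×3.00 = 98.27 kPa.
σ'_h = K_a σ'_v = 0.3073 × 98.27 = 30.19 kPa; u = γ_w × 3.00 = 29.43 kPa.
Total σ_h = 30.19 + 29.43 = 59.62 kPa.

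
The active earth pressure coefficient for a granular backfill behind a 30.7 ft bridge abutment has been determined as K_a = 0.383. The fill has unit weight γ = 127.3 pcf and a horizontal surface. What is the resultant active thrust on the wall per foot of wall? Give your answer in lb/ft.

23000 lb/ft

P = ½ K_a γ H² = 0.5 × 0.383 × 127.3 × 30.7² = 22980 lb/ft.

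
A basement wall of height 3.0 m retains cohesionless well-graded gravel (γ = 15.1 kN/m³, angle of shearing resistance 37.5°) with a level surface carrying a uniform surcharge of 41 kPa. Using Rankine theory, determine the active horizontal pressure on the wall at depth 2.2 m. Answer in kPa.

K_a = (1 − sin φ)/(1 + sin φ) = 0.2432.
σ_v = γz + q = 15.1 × 2.2 + 41 = 74.22 kPa.
σ_h = K_a σ_v = 0.2432 × 74.22 = 18.05 kPa.

18.0 kPa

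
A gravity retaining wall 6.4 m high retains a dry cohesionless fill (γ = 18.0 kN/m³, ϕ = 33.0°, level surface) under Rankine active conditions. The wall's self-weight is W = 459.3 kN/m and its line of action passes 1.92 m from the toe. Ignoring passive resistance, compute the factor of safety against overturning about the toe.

K_a = tan²(45° − 33.0°/2) = 0.2948.
P_a = ½K_aγH² = 0.5×0.2948×18.0×6.4² = 108.7 kN/m, acting at H/3 = 2.133 m above the base.
Overturning moment M_o = P_a × H/3 = 108.7 × 2.133 = 231.8.
Resisting moment M_r = W × 1.92 = 459.3 × 1.92 = 881.9.
FS_overturning = M_r/M_o = 881.9/231.8 = 3.804.

3.80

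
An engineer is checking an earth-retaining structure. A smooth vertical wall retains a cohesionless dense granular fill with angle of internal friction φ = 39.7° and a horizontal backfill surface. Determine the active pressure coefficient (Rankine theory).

0.220

K_a = tan²(45° − φ/2) = tan²(25.15°) = 0.2204.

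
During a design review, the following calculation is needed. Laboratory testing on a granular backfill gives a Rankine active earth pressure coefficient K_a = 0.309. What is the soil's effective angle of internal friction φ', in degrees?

K_a = tan²(45° − φ/2) ⇒ 45° − φ/2 = arctan(√0.309) = 29.07°.
φ = 2(45° − 29.07°) = 31.86°.

31.9°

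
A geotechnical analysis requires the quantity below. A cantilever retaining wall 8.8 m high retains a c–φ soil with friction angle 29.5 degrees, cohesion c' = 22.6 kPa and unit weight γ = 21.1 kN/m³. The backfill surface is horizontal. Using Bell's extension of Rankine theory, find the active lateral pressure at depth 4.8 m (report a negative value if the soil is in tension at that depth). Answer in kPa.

K_a = (1 − sin φ)/(1 + sin φ) = 0.3401.
σ_a = K_a γ z − 2c√K_a = 0.3401×21.1×4.8 − 2×22.6×0.5832 = 8.086 kPa.

8.09 kPa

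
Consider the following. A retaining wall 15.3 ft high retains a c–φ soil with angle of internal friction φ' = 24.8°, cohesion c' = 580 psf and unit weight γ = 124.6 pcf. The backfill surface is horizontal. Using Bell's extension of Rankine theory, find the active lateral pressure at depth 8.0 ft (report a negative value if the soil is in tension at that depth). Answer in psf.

-334 psf

K_a = (1 − sin φ)/(1 + sin φ) = 0.4090.
σ_a = K_a γ z − 2c√K_a = 0.4090×124.6×8.0 − 2×580×0.6395 = -334.2 psf.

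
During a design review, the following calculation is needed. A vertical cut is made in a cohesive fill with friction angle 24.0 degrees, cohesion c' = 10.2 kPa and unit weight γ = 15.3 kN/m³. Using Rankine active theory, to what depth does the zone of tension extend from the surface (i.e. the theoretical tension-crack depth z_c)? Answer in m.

K_a = tan²(45° − 24.0°/2) = 0.4217; √K_a = 0.6494.
The active pressure is zero where K_a γ z = 2c√K_a, so z_c = 2c/(γ√K_a) = 2×10.2/(15.3×0.6494) = 2.053 m.

2.05 m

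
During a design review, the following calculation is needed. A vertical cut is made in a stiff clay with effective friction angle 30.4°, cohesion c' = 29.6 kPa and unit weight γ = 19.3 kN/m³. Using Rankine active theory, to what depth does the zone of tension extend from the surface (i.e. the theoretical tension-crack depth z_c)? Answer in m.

K_a = tan²(45° − 30.4°/2) = 0.3280; √K_a = 0.5727.
The active pressure is zero where K_a γ z = 2c√K_a, so z_c = 2c/(γ√K_a) = 2×29.6/(19.3×0.5727) = 5.356 m.

5.36 m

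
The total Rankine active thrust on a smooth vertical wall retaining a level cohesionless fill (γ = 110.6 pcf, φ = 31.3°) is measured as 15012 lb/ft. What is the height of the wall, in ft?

K_a = 0.3162. P_a = ½ K_a γ H² ⇒ H = √(2P_a/(K_a γ)).
H = √(2×15012/(0.3162×110.6)) = 29.30 ft.

29.3 ft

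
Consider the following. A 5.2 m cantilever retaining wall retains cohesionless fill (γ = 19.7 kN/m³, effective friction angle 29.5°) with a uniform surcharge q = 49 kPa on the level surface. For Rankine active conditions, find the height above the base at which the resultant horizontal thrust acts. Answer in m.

K_a = 0.3401.
Triangular part P₁ = ½K_aγH² = 90.58 at H/3 = 1.733 m; rectangular part P₂ = K_a q H = 86.66 at H/2 = 2.600 m.
ȳ = (P₁·1.733 + P₂·2.600)/(P₁+P₂) = 2.157 m.

2.16 m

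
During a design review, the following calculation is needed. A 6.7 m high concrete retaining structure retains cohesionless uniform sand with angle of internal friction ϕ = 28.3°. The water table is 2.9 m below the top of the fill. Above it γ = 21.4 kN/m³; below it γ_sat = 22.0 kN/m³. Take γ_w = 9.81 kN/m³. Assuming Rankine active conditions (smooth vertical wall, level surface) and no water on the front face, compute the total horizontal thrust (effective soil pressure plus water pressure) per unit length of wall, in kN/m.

K_a = tan²(45° − φ/2) = 0.3568.
γ' = 22.0 − 9.81 = 12.19 kN/m³. Depth below WT = 3.8 m.
σ'_h at WT = K_a γ d_w = 22.14 kPa; at base = 22.14 + K_a γ' × 3.8 = 38.67 kPa.
P₁ (0–2.9 m) = ½×22.14×2.9 = 32.10. P₂ (2.9–6.7 m) = ½(22.14+38.67)×3.8 = 115.5.
P_w = ½ γ_w h₂² = 0.5×9.81×3.8² = 70.83. Total = 32.10+115.5+70.83 = 218.5 kN/m.

218 kN/m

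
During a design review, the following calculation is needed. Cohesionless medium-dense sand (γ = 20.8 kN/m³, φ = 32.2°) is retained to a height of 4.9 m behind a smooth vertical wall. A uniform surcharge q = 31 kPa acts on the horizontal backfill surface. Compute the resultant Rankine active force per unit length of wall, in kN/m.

122 kN/m

K_a = tan²(45° − φ/2) = 0.3047.
Soil triangle: ½ K_a γ H² = 0.5×0.3047×20.8×4.9² = 76.09 kN/m.
Surcharge rectangle: K_a q H = 0.3047×31×4.9 = 46.29 kN/m.
Total = 76.09 + 46.29 = 122.4 kN/m.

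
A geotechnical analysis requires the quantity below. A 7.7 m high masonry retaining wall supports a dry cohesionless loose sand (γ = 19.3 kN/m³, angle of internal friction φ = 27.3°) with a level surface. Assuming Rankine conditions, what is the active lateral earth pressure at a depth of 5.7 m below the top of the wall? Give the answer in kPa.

40.8 kPa

K_a = (1 − sin φ)/(1 + sin φ) = 0.3711.
σ_h = K_a γ z = 0.3711 × 19.3 × 5.7 = 40.83 kPa.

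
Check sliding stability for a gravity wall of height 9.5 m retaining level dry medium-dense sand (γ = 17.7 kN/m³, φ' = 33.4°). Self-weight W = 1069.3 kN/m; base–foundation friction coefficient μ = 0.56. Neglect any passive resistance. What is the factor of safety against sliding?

K_a = tan²(45° − 33.4°/2) = 0.2899.
P_a = ½K_aγH² = 0.5×0.2899×17.7×9.5² = 231.6 kN/m, acting at H/3 = 3.167 m above the base.
FS_sliding = μW / P_a = 0.56×1069.3 / 231.6 = 2.586.

2.59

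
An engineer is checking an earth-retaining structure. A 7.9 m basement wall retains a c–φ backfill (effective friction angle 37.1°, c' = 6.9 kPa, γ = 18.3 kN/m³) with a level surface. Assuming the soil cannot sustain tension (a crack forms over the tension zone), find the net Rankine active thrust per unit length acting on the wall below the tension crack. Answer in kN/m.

K_a = 0.2475; √K_a = 0.4975.
Tension-crack depth z_c = 2c/(γ√K_a) = 2×6.9/(18.3×0.4975) = 1.516 m.
σ_a at base = K_a γ H − 2c√K_a = 0.2475×18.3×7.9 − 2×6.9×0.4975 = 28.92 kPa.
P_a = ½ × 28.92 × (H − z_c) = 0.5×28.92×6.384 = 92.30 kN/m.

92.3 kN/m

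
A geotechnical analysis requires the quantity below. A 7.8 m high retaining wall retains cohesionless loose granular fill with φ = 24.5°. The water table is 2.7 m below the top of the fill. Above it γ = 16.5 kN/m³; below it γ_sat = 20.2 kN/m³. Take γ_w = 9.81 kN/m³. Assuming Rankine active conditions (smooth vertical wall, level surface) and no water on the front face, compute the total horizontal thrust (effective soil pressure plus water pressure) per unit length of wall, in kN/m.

K_a = tan²(45° − φ/2) = 0.4137.
γ' = 20.2 − 9.81 = 10.39 kN/m³. Depth below WT = 5.1 m.
σ'_h at WT = K_a γ d_w = 18.43 kPa; at base = 18.43 + K_a γ' × 5.1 = 40.36 kPa.
P₁ (0–2.7 m) = ½×18.43×2.7 = 24.88. P₂ (2.7–7.8 m) = ½(18.43+40.36)×5.1 = 149.9.
P_w = ½ γ_w h₂² = 0.5×9.81×5.1² = 127.6. Total = 24.88+149.9+127.6 = 302.4 kN/m.

302 kN/m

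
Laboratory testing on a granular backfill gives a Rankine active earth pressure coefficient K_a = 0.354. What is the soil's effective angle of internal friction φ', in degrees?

K_a = tan²(45° − φ/2) ⇒ 45° − φ/2 = arctan(√0.354) = 30.75°.
φ = 2(45° − 30.75°) = 28.50°.

28.5°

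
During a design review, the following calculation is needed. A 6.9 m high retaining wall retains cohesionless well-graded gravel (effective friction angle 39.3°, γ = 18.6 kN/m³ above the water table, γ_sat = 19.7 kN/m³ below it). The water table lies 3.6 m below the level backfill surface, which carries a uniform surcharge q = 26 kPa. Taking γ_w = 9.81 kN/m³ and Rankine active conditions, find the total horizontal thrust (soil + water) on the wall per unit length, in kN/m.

182 kN/m

K_a = tan²(45° − φ/2) = 0.2245.
γ' = 19.7 − 9.81 = 9.890 kN/m³. h₂ = H − d_w = 3.3 m.
σ'_h: at surface K_a·q = 5.836; at WT K_a(q+γd_w) = 20.87; at base K_a(q+γd_w+γ'h₂) = 28.19 kPa.
P₁ = ½(5.836+20.87)×3.6 = 48.06; P₂ = ½(20.87+28.19)×3.3 = 80.94; P_w = ½γ_w h₂² = 53.42.
Total = 48.06+80.94+53.42 = 182.4 kN/m.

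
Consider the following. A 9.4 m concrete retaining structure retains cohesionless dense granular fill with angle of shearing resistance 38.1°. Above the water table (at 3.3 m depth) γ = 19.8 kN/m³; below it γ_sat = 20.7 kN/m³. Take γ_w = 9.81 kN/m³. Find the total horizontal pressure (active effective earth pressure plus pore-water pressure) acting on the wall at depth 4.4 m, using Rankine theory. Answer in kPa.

K_a = (1 − sin φ)/(1 + sin φ) = 0.2368.
γ' = 20.7 − 9.81 = 10.89 kN/m³.
Effective vertical stress at 4.4 m: σ'_v = 19.8×3.3 + 10.89×1.10 = 77.32 kPa.
σ'_h = K_a σ'_v = 0.2368 × 77.32 = 18.31 kPa; u = γ_w × 1.10 = 10.79 kPa.
Total σ_h = 18.31 + 10.79 = 29.10 kPa.

29.1 kPa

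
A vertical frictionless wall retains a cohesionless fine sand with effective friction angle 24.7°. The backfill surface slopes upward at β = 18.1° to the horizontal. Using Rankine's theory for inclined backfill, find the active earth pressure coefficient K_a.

0.519

K_a = cos β · (cos β − √(cos²β − cos²φ)) / (cos β + √(cos²β − cos²φ)).
cos β = 0.9505, cos φ = 0.9085, √(cos²β − cos²φ) = 0.2795.
K_a = 0.9505 × (0.9505 − 0.2795)/(0.9505 + 0.2795) = 0.5186.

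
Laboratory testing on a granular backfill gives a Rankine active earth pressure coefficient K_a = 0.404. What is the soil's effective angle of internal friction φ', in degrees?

K_a = tan²(45° − φ/2) ⇒ 45° − φ/2 = arctan(√0.404) = 32.44°.
φ = 2(45° − 32.44°) = 25.12°.

25.1°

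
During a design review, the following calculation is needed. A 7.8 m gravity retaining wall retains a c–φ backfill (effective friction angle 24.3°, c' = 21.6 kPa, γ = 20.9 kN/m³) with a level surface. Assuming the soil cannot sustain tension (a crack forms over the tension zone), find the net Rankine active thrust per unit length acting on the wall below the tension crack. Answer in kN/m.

K_a = 0.4169; √K_a = 0.6457.
Tension-crack depth z_c = 2c/(γ√K_a) = 2×21.6/(20.9×0.6457) = 3.201 m.
σ_a at base = K_a γ H − 2c√K_a = 0.4169×20.9×7.8 − 2×21.6×0.6457 = 40.07 kPa.
P_a = ½ × 40.07 × (H − z_c) = 0.5×40.07×4.599 = 92.14 kN/m.

92.1 kN/m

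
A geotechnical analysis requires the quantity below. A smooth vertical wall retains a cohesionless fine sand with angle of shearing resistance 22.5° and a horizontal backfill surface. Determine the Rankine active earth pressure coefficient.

0.446

K_a = (1 − sin φ)/(1 + sin φ) = (1 − sin 22.5°)/(1 + sin 22.5°) = 0.4465.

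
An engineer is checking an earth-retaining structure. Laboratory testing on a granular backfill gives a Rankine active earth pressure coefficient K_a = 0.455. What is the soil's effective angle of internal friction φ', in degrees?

22.0°

K_a = tan²(45° − φ/2) ⇒ 45° − φ/2 = arctan(√0.455) = 34.00°.
φ = 2(45° − 34.00°) = 22.00°.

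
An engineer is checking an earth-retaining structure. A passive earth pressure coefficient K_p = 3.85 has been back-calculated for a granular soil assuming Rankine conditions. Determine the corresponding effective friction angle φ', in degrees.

36.0°

K_p = (1+sin φ)/(1−sin φ) ⇒ sin φ = (K_p − 1)/(K_p + 1) = 0.5876.
φ = arcsin(0.5876) = 35.99°.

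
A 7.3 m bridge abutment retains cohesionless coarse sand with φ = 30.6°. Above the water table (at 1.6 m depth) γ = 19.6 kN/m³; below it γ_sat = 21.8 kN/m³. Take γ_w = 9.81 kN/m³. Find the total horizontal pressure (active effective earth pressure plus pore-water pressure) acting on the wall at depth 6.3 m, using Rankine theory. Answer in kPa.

74.6 kPa

K_a = (1 − sin φ)/(1 + sin φ) = 0.3253.
γ' = 21.8 − 9.81 = 11.99 kN/m³.
Effective vertical stress at 6.3 m: σ'_v = 19.6×1.6 + 11.99×4.70 = 87.71 kPa.
σ'_h = K_a σ'_v = 0.3253 × 87.71 = 28.54 kPa; u = γ_w × 4.70 = 46.11 kPa.
Total σ_h = 28.54 + 46.11 = 74.64 kPa.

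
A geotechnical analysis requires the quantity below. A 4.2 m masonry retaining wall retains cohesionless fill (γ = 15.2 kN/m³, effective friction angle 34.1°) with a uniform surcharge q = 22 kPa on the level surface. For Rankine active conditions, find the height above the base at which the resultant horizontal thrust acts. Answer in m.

K_a = 0.2815.
Triangular part P₁ = ½K_aγH² = 37.74 at H/3 = 1.400 m; rectangular part P₂ = K_a q H = 26.01 at H/2 = 2.100 m.
ȳ = (P₁·1.400 + P₂·2.100)/(P₁+P₂) = 1.686 m.

1.69 m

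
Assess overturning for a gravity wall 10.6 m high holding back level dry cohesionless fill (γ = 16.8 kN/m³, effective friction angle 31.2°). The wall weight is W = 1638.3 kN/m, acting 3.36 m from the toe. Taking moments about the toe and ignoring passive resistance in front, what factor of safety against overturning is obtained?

5.20

K_a = tan²(45° − 31.2°/2) = 0.3175.
P_a = ½K_aγH² = 0.5×0.3175×16.8×10.6² = 299.7 kN/m, acting at H/3 = 3.533 m above the base.
Overturning moment M_o = P_a × H/3 = 299.7 × 3.533 = 1059.
Resisting moment M_r = W × 3.36 = 1638.3 × 3.36 = 5505.
FS_overturning = M_r/M_o = 5505/1059 = 5.199.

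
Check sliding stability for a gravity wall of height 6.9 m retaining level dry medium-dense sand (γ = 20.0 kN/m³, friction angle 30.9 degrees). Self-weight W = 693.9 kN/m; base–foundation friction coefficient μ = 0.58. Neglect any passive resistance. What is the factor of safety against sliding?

K_a = tan²(45° − 30.9°/2) = 0.3214.
P_a = ½K_aγH² = 0.5×0.3214×20.0×6.9² = 153.0 kN/m, acting at H/3 = 2.300 m above the base.
FS_sliding = μW / P_a = 0.58×693.9 / 153.0 = 2.630.

2.63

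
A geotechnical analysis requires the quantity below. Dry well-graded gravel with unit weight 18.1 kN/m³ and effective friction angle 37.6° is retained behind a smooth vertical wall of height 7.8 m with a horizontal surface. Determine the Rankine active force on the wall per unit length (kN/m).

133 kN/m

K_a = tan²(45° − φ/2) = 0.2421.
P_a = ½ K_a γ H² = 0.5 × 0.2421 × 18.1 × 7.8² = 133.3 kN/m.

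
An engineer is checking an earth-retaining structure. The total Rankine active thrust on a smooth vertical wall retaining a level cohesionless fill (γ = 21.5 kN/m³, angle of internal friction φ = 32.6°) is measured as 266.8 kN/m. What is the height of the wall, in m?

K_a = 0.2997. P_a = ½ K_a γ H² ⇒ H = √(2P_a/(K_a γ)).
H = √(2×266.8/(0.2997×21.5)) = 9.099 m.

9.10 m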